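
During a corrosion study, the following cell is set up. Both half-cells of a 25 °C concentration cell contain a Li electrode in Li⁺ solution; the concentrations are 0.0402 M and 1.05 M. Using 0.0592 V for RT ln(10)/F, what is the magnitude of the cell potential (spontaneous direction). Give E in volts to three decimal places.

For a concentration cell E°cell = 0. The 1.05 M side is the cathode (reduction is favoured where [Li⁺] is higher).
With n = 1, E = −(0.0592/1) log([Li⁺]ₐₙ/[Li⁺]꜀ₐₜ) = −(0.0592/1) log(0.0402/1.05) = −(0.0592/1)(-1.417) = +0.084 V.

+0.084 V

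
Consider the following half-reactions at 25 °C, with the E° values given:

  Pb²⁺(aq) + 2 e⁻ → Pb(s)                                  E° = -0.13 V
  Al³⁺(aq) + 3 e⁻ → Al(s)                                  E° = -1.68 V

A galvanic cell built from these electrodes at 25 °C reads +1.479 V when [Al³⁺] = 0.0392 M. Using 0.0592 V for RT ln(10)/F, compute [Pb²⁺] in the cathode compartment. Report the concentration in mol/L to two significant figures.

0.00046 M

Pb²⁺/Pb is the cathode, Al³⁺/Al the anode: E°cell = +1.55 V, n = 6.
Overall reaction: 3 Pb²⁺(aq) + 2 Al(s) → 3 Pb(s) + 2 Al³⁺(aq); Q = [Al³⁺]^2/[Pb²⁺]^3.
From E = E° − (0.0592/n) log Q: log Q = (E° − E)·n/0.0592 = (+1.55 − (+1.479))·6/0.0592 = 7.1959.
So 3·log[Pb²⁺] = 2·log(0.0392) − log Q = -2.8134 − (7.1959) = -10.0093; log[Pb²⁺] = -10.0093 / 3 = -3.3364; [Pb²⁺] = 10^(-3.3364) ≈ 0.00046 M.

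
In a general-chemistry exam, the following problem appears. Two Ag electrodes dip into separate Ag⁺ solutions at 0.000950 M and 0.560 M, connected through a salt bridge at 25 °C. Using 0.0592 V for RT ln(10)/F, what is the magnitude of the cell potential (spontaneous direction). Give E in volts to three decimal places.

For a concentration cell E°cell = 0. The 0.560 M side is the cathode (reduction is favoured where [Ag⁺] is higher).
With n = 1, E = −(0.0592/1) log([Ag⁺]ₐₙ/[Ag⁺]꜀ₐₜ) = −(0.0592/1) log(0.00095/0.56) = −(0.0592/1)(-2.770) = +0.164 V.

+0.164 V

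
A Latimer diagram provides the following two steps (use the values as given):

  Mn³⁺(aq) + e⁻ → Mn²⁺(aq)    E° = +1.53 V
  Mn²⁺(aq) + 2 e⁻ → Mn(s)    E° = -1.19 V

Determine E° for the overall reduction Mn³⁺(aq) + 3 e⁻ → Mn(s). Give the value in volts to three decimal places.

-0.283 V

Since ΔG° = −nFE° is additive over sequential reductions, n₃E°₃ = n₁E°₁ + n₂E°₂.
E°₃ = (1×+1.53 + 2×-1.19) / 3 = (-0.850) / 3 = -0.283 V.
Simply averaging or adding the two E° values would be wrong; the electron-weighted sum is required.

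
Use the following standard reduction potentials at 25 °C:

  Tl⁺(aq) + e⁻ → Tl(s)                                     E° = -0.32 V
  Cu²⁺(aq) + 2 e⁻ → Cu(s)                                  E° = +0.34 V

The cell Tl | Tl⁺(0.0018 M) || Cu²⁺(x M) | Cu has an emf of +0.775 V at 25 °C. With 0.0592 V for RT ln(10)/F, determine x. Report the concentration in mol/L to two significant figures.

Cu²⁺/Cu is the cathode, Tl⁺/Tl the anode: E°cell = +0.66 V, n = 2.
Overall reaction: Cu²⁺(aq) + 2 Tl(s) → Cu(s) + 2 Tl⁺(aq); Q = [Tl⁺]^2/[Cu²⁺]^1.
From E = E° − (0.0592/n) log Q: log Q = (E° − E)·n/0.0592 = (+0.66 − (+0.775))·2/0.0592 = -3.8851.
So 1·log[Cu²⁺] = 2·log(0.0018) − log Q = -5.4895 − (-3.8851) = -1.6044; [Cu²⁺] = 10^(-1.6044) ≈ 0.025 M.

0.025 M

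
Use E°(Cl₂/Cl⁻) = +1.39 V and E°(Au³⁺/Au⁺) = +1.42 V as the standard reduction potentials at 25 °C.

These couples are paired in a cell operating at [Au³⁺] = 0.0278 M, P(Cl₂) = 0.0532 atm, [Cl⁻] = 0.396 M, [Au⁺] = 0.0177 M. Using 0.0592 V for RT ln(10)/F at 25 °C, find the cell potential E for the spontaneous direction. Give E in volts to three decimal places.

Au³⁺/Au⁺ is the cathode (higher E°), Cl₂/Cl⁻ the anode: E°cell = +1.42 − (+1.39) = +0.03 V, n = 2.
Overall: Au³⁺(aq) + 2 Cl⁻(aq) → Au⁺(aq) + Cl₂(g)
Q = [Au⁺]·P(Cl₂) / ([Au³⁺]·[Cl⁻]^2); log Q = -0.666.
E = E° − (0.0592/n) log Q = +0.03 − (0.0592/2)(-0.666) = +0.050 V.

+0.050 V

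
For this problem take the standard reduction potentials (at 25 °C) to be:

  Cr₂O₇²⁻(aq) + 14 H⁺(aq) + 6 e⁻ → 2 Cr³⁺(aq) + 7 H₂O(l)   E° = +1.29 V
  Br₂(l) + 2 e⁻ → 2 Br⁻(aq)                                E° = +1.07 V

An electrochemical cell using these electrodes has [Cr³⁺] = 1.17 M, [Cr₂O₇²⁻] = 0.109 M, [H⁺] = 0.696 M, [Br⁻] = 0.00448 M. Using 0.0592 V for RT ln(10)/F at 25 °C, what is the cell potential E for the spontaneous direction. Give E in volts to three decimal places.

Cr₂O₇²⁻/Cr³⁺ is the cathode (higher E°), Br₂/Br⁻ the anode: E°cell = +1.29 − (+1.07) = +0.22 V, n = 6.
Overall: Cr₂O₇²⁻(aq) + 14 H⁺(aq) + 6 Br⁻(aq) → 2 Cr³⁺(aq) + 7 H₂O(l) + 3 Br₂(l)
Q = [Cr³⁺]^2 / ([Cr₂O₇²⁻]·[H⁺]^14·[Br⁻]^6); log Q = 17.395.
E = E° − (0.0592/n) log Q = +0.22 − (0.0592/6)(17.395) = +0.048 V.

+0.048 V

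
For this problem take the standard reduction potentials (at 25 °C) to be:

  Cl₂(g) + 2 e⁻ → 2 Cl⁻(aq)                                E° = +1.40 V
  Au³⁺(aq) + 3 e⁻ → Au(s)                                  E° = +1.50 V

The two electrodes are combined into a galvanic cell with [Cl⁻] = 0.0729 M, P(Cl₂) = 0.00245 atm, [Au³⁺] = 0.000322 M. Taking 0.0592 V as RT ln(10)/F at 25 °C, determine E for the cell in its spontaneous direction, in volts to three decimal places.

Au³⁺/Au is the cathode (higher E°), Cl₂/Cl⁻ the anode: E°cell = +1.50 − (+1.40) = +0.10 V, n = 6.
Overall: 2 Au³⁺(aq) + 6 Cl⁻(aq) → 2 Au(s) + 3 Cl₂(g)
Q = P(Cl₂)^3 / ([Au³⁺]^2·[Cl⁻]^6); log Q = 5.975.
E = E° − (0.0592/n) log Q = +0.10 − (0.0592/6)(5.975) = +0.041 V.

+0.041 V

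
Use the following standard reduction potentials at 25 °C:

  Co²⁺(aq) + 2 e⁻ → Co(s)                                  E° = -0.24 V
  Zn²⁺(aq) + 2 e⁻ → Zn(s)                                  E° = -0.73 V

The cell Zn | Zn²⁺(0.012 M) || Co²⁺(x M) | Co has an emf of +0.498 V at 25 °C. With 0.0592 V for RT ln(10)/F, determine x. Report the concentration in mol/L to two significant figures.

Co²⁺/Co is the cathode, Zn²⁺/Zn the anode: E°cell = +0.49 V, n = 2.
Overall reaction: Co²⁺(aq) + Zn(s) → Co(s) + Zn²⁺(aq); Q = [Zn²⁺]^1/[Co²⁺]^1.
From E = E° − (0.0592/n) log Q: log Q = (E° − E)·n/0.0592 = (+0.49 − (+0.498))·2/0.0592 = -0.2703.
So 1·log[Co²⁺] = 1·log(0.012) − log Q = -1.9208 − (-0.2703) = -1.6505; [Co²⁺] = 10^(-1.6505) ≈ 0.022 M.

0.022 M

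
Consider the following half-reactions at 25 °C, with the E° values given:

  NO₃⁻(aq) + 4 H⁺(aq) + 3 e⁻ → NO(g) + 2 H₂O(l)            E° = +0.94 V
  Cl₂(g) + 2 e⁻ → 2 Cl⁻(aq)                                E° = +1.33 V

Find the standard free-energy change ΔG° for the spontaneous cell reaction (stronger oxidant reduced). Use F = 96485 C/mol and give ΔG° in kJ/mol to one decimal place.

Cl₂/Cl⁻ (E° = +1.33 V) is the cathode; NO₃⁻/NO (E° = +0.94 V) is the anode, so E°cell = +0.39 V.
Balancing electrons gives n = 6 (lcm of 2 and 3).
ΔG° = −nFE° = −(6)(96485)(+0.39) = -225,775 J = -225.8 kJ/mol.

-225.8 kJ/mol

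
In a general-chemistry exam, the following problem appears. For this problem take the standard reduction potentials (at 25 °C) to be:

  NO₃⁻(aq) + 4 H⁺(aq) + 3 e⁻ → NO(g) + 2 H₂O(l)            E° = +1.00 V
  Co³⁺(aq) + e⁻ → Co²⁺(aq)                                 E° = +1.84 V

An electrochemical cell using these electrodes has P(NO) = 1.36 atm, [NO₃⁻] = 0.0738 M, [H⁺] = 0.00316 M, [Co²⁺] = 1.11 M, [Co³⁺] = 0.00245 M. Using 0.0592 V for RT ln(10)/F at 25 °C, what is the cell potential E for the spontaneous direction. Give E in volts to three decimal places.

Co³⁺/Co²⁺ is the cathode (higher E°), NO₃⁻/NO the anode: E°cell = +1.84 − (+1.00) = +0.84 V, n = 3.
Overall: 3 Co³⁺(aq) + NO(g) + 2 H₂O(l) → 3 Co²⁺(aq) + NO₃⁻(aq) + 4 H⁺(aq)
Q = [Co²⁺]^3·[NO₃⁻]·[H⁺]^4 / ([Co³⁺]^3·P(NO)); log Q = -3.298.
E = E° − (0.0592/n) log Q = +0.84 − (0.0592/3)(-3.298) = +0.905 V.

+0.905 V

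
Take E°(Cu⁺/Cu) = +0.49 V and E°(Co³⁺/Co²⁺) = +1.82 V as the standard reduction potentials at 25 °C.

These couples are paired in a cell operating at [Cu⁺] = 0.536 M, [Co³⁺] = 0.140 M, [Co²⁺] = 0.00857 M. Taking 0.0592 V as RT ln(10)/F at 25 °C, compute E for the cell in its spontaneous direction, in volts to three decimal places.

+1.418 V

Co³⁺/Co²⁺ is the cathode (higher E°), Cu⁺/Cu the anode: E°cell = +1.82 − (+0.49) = +1.33 V, n = 1.
Overall: Co³⁺(aq) + Cu(s) → Co²⁺(aq) + Cu⁺(aq)
Q = [Co²⁺]·[Cu⁺] / ([Co³⁺]); log Q = -1.484.
E = E° − (0.0592/n) log Q = +1.33 − (0.0592/1)(-1.484) = +1.418 V.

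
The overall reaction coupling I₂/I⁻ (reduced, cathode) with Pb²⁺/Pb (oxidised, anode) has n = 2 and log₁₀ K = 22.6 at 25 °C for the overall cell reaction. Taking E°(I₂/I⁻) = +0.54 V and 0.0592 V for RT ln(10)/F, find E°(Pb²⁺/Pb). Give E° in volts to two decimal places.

-0.13 V

E°cell = (0.0592/n)·log K = (0.0592/2)(22.6) = +0.669 V.
Since I₂/I⁻ is the cathode and Pb²⁺/Pb the anode, E°cell = E°(I₂/I⁻) − E°(Pb²⁺/Pb).
So E°(Pb²⁺/Pb) = E°(I₂/I⁻) − E°cell = (+0.54) − (+0.669) = -0.13 V.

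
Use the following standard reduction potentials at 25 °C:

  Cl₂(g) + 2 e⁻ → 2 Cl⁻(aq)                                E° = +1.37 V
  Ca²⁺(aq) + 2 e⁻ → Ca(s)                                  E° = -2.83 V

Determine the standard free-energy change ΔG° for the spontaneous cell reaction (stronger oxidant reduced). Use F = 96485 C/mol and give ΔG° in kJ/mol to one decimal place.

Cl₂/Cl⁻ (E° = +1.37 V) is the cathode; Ca²⁺/Ca (E° = -2.83 V) is the anode, so E°cell = +4.20 V.
Balancing electrons gives n = 2 (lcm of 2 and 2).
ΔG° = −nFE° = −(2)(96485)(+4.20) = -810,474 J = -810.5 kJ/mol.

-810.5 kJ/mol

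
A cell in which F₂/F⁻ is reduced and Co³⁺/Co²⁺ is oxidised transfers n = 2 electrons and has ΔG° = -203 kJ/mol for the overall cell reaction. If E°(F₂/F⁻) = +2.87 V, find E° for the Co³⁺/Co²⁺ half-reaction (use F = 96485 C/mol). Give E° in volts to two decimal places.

E°cell = −ΔG°/(nF) = −(-203×10³)/((2)(96485)) = +1.052 V.
Since F₂/F⁻ is the cathode and Co³⁺/Co²⁺ the anode, E°cell = E°(F₂/F⁻) − E°(Co³⁺/Co²⁺).
So E°(Co³⁺/Co²⁺) = E°(F₂/F⁻) − E°cell = (+2.87) − (+1.052) = +1.82 V.

+1.82 V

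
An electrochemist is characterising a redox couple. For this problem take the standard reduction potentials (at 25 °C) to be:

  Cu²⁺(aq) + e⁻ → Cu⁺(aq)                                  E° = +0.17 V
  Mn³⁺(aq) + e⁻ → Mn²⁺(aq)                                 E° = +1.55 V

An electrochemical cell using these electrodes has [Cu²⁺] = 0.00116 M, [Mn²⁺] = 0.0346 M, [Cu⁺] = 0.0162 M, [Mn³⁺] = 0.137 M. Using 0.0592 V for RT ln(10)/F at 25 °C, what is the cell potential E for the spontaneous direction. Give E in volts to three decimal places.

Mn³⁺/Mn²⁺ is the cathode (higher E°), Cu²⁺/Cu⁺ the anode: E°cell = +1.55 − (+0.17) = +1.38 V, n = 1.
Overall: Mn³⁺(aq) + Cu⁺(aq) → Mn²⁺(aq) + Cu²⁺(aq)
Q = [Mn²⁺]·[Cu²⁺] / ([Mn³⁺]·[Cu⁺]); log Q = -1.743.
E = E° − (0.0592/n) log Q = +1.38 − (0.0592/1)(-1.743) = +1.483 V.

+1.483 V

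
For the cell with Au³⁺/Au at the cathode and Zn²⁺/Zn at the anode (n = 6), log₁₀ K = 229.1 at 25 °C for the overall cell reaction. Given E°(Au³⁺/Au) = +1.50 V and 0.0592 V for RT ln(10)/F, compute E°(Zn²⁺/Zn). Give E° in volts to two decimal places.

E°cell = (0.0592/n)·log K = (0.0592/6)(229.1) = +2.260 V.
Since Au³⁺/Au is the cathode and Zn²⁺/Zn the anode, E°cell = E°(Au³⁺/Au) − E°(Zn²⁺/Zn).
So E°(Zn²⁺/Zn) = E°(Au³⁺/Au) − E°cell = (+1.50) − (+2.260) = -0.76 V.

-0.76 V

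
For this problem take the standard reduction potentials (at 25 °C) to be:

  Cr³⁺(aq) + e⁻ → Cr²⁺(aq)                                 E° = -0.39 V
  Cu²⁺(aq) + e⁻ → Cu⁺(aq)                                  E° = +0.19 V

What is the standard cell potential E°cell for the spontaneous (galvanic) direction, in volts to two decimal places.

The Cu²⁺/Cu⁺ couple has the higher reduction potential, so it is the cathode; Cr³⁺/Cr²⁺ is oxidised at the anode.
E°cell = E°(cathode) − E°(anode) = (+0.19) − (-0.39) = +0.58 V.
Since E°cell > 0, the reaction is spontaneous under standard conditions.

+0.58 V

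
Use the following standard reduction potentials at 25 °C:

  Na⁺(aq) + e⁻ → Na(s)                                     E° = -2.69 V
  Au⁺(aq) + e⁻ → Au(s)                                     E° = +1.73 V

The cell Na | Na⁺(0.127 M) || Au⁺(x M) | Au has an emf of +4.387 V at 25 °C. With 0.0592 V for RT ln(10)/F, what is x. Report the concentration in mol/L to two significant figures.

Au⁺/Au is the cathode, Na⁺/Na the anode: E°cell = +4.42 V, n = 1.
Overall reaction: Au⁺(aq) + Na(s) → Au(s) + Na⁺(aq); Q = [Na⁺]^1/[Au⁺]^1.
From E = E° − (0.0592/n) log Q: log Q = (E° − E)·n/0.0592 = (+4.42 − (+4.387))·1/0.0592 = 0.5574.
So 1·log[Au⁺] = 1·log(0.127) − log Q = -0.8962 − (0.5574) = -1.4536; [Au⁺] = 10^(-1.4536) ≈ 0.035 M.

0.035 M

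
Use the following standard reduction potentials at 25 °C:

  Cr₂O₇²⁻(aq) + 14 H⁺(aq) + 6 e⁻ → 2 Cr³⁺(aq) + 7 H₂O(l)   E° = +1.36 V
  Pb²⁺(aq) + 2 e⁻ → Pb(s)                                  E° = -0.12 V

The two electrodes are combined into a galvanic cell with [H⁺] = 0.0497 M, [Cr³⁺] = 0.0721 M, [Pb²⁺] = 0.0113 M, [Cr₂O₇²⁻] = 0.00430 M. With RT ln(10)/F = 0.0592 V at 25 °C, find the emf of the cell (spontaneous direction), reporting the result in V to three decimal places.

+1.357 V

Cr₂O₇²⁻/Cr³⁺ is the cathode (higher E°), Pb²⁺/Pb the anode: E°cell = +1.36 − (-0.12) = +1.48 V, n = 6.
Overall: Cr₂O₇²⁻(aq) + 14 H⁺(aq) + 3 Pb(s) → 2 Cr³⁺(aq) + 7 H₂O(l) + 3 Pb²⁺(aq)
Q = [Cr³⁺]^2·[Pb²⁺]^3 / ([Cr₂O₇²⁻]·[H⁺]^14); log Q = 12.493.
E = E° − (0.0592/n) log Q = +1.48 − (0.0592/6)(12.493) = +1.357 V.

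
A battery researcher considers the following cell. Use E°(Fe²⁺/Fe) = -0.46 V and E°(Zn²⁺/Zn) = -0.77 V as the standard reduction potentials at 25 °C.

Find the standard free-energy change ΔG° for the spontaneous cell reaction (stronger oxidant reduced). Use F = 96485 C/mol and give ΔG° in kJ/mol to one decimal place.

-59.8 kJ/mol

Fe²⁺/Fe (E° = -0.46 V) is the cathode; Zn²⁺/Zn (E° = -0.77 V) is the anode, so E°cell = +0.31 V.
Balancing electrons gives n = 2 (lcm of 2 and 2).
ΔG° = −nFE° = −(2)(96485)(+0.31) = -59,821 J = -59.8 kJ/mol.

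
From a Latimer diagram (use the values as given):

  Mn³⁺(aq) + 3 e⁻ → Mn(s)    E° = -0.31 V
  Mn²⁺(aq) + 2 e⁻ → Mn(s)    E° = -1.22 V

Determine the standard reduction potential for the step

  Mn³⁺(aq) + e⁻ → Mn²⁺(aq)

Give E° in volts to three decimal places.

+1.510 V

Sequential free energies add, so n₃E°₃ = n₁E°₁ + n₂E°₂.
With n₃ = 3, and the known step contributing 2×(-1.22) V, the unknown satisfies 1·E° = 3×(-0.31) − 2×(-1.22) = +1.510.
E° = +1.510 / 1 = +1.510 V.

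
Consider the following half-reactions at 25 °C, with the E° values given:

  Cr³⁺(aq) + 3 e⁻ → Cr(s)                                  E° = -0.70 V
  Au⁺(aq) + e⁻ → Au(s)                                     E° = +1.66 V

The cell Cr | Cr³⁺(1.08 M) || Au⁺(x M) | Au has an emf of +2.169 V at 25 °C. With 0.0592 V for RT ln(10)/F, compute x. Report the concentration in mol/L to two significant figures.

Au⁺/Au is the cathode, Cr³⁺/Cr the anode: E°cell = +2.36 V, n = 3.
Overall reaction: 3 Au⁺(aq) + Cr(s) → 3 Au(s) + Cr³⁺(aq); Q = [Cr³⁺]^1/[Au⁺]^3.
From E = E° − (0.0592/n) log Q: log Q = (E° − E)·n/0.0592 = (+2.36 − (+2.169))·3/0.0592 = 9.6791.
So 3·log[Au⁺] = 1·log(1.08) − log Q = 0.0334 − (9.6791) = -9.6457; log[Au⁺] = -9.6457 / 3 = -3.2152; [Au⁺] = 10^(-3.2152) ≈ 0.00061 M.

0.00061 M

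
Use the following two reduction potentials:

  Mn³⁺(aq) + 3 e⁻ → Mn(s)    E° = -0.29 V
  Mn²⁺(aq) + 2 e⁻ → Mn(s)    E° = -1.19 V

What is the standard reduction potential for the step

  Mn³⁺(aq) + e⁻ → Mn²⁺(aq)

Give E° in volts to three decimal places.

+1.510 V

Sequential free energies add, so n₃E°₃ = n₁E°₁ + n₂E°₂.
With n₃ = 3, and the known step contributing 2×(-1.19) V, the unknown satisfies 1·E° = 3×(-0.29) − 2×(-1.19) = +1.510.
E° = +1.510 / 1 = +1.510 V.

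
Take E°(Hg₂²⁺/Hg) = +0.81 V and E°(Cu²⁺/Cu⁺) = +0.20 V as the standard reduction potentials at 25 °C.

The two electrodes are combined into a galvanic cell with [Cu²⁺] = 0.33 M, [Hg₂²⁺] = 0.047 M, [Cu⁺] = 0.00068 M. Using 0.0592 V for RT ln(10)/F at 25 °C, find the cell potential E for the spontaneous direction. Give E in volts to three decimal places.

Hg₂²⁺/Hg is the cathode (higher E°), Cu²⁺/Cu⁺ the anode: E°cell = +0.81 − (+0.20) = +0.61 V, n = 2.
Overall: Hg₂²⁺(aq) + 2 Cu⁺(aq) → 2 Hg(l) + 2 Cu²⁺(aq)
Q = [Cu²⁺]^2 / ([Hg₂²⁺]·[Cu⁺]^2); log Q = 6.700.
E = E° − (0.0592/n) log Q = +0.61 − (0.0592/2)(6.700) = +0.412 V.

+0.412 V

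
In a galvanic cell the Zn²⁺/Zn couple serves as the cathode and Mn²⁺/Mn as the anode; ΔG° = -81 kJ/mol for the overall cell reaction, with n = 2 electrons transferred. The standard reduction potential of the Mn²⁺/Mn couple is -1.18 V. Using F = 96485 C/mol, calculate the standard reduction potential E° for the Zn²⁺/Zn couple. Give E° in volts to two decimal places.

-0.76 V

E°cell = −ΔG°/(nF) = −(-81×10³)/((2)(96485)) = +0.420 V.
Since Zn²⁺/Zn is the cathode and Mn²⁺/Mn the anode, E°cell = E°(Zn²⁺/Zn) − E°(Mn²⁺/Mn).
So E°(Zn²⁺/Zn) = E°cell + E°(Mn²⁺/Mn) = +0.420 + (-1.18) = -0.76 V.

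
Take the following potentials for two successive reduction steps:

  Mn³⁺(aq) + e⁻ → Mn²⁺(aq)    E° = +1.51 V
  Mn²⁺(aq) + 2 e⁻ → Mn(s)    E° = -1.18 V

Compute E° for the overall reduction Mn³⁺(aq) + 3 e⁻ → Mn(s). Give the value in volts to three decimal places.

Since ΔG° = −nFE° is additive over sequential reductions, n₃E°₃ = n₁E°₁ + n₂E°₂.
E°₃ = (1×+1.51 + 2×-1.18) / 3 = (-0.850) / 3 = -0.283 V.

-0.283 V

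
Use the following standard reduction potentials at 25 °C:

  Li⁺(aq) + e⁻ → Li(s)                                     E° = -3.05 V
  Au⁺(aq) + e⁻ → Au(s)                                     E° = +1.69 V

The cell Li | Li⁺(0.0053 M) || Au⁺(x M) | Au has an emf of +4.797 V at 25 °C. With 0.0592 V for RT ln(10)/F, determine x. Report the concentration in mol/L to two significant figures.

0.049 M

Au⁺/Au is the cathode, Li⁺/Li the anode: E°cell = +4.74 V, n = 1.
Overall reaction: Au⁺(aq) + Li(s) → Au(s) + Li⁺(aq); Q = [Li⁺]^1/[Au⁺]^1.
From E = E° − (0.0592/n) log Q: log Q = (E° − E)·n/0.0592 = (+4.74 − (+4.797))·1/0.0592 = -0.9628.
So 1·log[Au⁺] = 1·log(0.0053) − log Q = -2.2757 − (-0.9628) = -1.3129; [Au⁺] = 10^(-1.3129) ≈ 0.049 M.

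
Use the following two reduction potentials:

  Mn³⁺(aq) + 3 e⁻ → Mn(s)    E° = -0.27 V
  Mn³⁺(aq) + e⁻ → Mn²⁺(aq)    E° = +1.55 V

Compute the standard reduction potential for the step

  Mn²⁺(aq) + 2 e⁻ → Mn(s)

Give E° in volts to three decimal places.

-1.180 V

Sequential free energies add, so n₃E°₃ = n₁E°₁ + n₂E°₂.
With n₃ = 3, and the known step contributing 1×(+1.55) V, the unknown satisfies 2·E° = 3×(-0.27) − 1×(+1.55) = -2.360.
E° = -2.360 / 2 = -1.180 V.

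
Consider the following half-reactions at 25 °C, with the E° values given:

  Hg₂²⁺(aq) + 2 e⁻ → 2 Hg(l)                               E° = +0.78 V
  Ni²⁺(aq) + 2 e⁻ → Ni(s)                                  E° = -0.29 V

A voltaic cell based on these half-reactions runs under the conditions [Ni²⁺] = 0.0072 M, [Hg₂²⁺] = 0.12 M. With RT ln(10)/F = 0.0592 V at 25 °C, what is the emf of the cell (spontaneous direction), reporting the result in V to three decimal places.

+1.106 V

Hg₂²⁺/Hg is the cathode (higher E°), Ni²⁺/Ni the anode: E°cell = +0.78 − (-0.29) = +1.07 V, n = 2.
Overall: Hg₂²⁺(aq) + Ni(s) → 2 Hg(l) + Ni²⁺(aq)
Q = [Ni²⁺] / ([Hg₂²⁺]); log Q = -1.222.
E = E° − (0.0592/n) log Q = +1.07 − (0.0592/2)(-1.222) = +1.106 V.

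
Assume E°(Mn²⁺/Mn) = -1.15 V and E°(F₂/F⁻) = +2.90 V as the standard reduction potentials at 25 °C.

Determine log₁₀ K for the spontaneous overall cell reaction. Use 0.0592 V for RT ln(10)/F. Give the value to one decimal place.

136.8

Cathode: F₂/F⁻; anode: Mn²⁺/Mn. E°cell = +4.05 V, n = 2.
log K = nE°cell / 0.0592 = (2)(+4.05) / 0.0592 = 136.8.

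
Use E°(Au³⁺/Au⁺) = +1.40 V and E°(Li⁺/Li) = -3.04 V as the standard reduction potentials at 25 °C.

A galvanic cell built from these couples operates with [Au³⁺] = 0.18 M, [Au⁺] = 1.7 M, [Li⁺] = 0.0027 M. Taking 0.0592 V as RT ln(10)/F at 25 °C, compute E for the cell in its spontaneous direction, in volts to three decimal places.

+4.563 V

Au³⁺/Au⁺ is the cathode (higher E°), Li⁺/Li the anode: E°cell = +1.40 − (-3.04) = +4.44 V, n = 2.
Overall: Au³⁺(aq) + 2 Li(s) → Au⁺(aq) + 2 Li⁺(aq)
Q = [Au⁺]·[Li⁺]^2 / ([Au³⁺]); log Q = -4.162.
E = E° − (0.0592/n) log Q = +4.44 − (0.0592/2)(-4.162) = +4.563 V.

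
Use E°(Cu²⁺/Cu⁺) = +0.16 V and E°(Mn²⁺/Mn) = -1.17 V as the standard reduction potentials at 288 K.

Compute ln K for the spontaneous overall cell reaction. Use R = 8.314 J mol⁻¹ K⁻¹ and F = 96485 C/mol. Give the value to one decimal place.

107.2

Cathode: Cu²⁺/Cu⁺; anode: Mn²⁺/Mn. E°cell = (+0.16) − (-1.17) = +1.33 V, with n = 2.
ΔG° = −nFE° = −RT ln K, so ln K = nFE°/(RT) = (2)(96485)(+1.33) / ((8.314)(288)) = 107.186.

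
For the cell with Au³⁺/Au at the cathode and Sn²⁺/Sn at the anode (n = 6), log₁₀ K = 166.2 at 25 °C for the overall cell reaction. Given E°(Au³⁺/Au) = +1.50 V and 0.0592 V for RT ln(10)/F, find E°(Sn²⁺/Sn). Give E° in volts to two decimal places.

-0.14 V

E°cell = (0.0592/n)·log K = (0.0592/6)(166.2) = +1.640 V.
Since Au³⁺/Au is the cathode and Sn²⁺/Sn the anode, E°cell = E°(Au³⁺/Au) − E°(Sn²⁺/Sn).
So E°(Sn²⁺/Sn) = E°(Au³⁺/Au) − E°cell = (+1.50) − (+1.640) = -0.14 V.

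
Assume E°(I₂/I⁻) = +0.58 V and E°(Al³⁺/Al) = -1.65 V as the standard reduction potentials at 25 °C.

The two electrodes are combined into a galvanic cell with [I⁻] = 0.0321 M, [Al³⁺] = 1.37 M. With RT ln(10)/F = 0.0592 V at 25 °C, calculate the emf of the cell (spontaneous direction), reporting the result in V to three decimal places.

+2.316 V

I₂/I⁻ is the cathode (higher E°), Al³⁺/Al the anode: E°cell = +0.58 − (-1.65) = +2.23 V, n = 6.
Overall: 3 I₂(s) + 2 Al(s) → 6 I⁻(aq) + 2 Al³⁺(aq)
Q = [I⁻]^6·[Al³⁺]^2; log Q = -8.688.
E = E° − (0.0592/n) log Q = +2.23 − (0.0592/6)(-8.688) = +2.316 V.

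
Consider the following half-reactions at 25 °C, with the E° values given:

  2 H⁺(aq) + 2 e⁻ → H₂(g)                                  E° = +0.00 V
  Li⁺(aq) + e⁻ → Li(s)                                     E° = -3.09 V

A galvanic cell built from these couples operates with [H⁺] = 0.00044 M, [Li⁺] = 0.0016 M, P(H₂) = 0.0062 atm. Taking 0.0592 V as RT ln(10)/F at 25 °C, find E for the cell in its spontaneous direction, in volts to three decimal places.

H⁺/H₂ is the cathode (higher E°), Li⁺/Li the anode: E°cell = +0.00 − (-3.09) = +3.09 V, n = 2.
Overall: 2 H⁺(aq) + 2 Li(s) → H₂(g) + 2 Li⁺(aq)
Q = P(H₂)·[Li⁺]^2 / ([H⁺]^2); log Q = -1.086.
E = E° − (0.0592/n) log Q = +3.09 − (0.0592/2)(-1.086) = +3.122 V.

+3.122 V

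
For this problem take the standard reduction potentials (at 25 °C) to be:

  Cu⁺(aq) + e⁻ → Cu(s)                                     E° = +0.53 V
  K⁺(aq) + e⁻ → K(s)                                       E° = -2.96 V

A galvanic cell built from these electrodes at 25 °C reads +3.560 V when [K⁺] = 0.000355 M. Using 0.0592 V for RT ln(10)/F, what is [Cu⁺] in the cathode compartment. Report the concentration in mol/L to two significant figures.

Cu⁺/Cu is the cathode, K⁺/K the anode: E°cell = +3.49 V, n = 1.
Overall reaction: Cu⁺(aq) + K(s) → Cu(s) + K⁺(aq); Q = [K⁺]^1/[Cu⁺]^1.
From E = E° − (0.0592/n) log Q: log Q = (E° − E)·n/0.0592 = (+3.49 − (+3.560))·1/0.0592 = -1.1824.
So 1·log[Cu⁺] = 1·log(0.000355) − log Q = -3.4498 − (-1.1824) = -2.2674; [Cu⁺] = 10^(-2.2674) ≈ 0.0054 M.

0.0054 M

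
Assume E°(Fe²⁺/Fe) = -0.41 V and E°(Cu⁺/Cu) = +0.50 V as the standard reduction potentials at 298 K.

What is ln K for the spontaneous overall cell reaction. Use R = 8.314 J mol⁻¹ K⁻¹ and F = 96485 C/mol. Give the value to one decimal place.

70.9

Cathode: Cu⁺/Cu; anode: Fe²⁺/Fe. E°cell = (+0.50) − (-0.41) = +0.91 V, with n = 2.
ΔG° = −nFE° = −RT ln K, so ln K = nFE°/(RT) = (2)(96485)(+0.91) / ((8.314)(298)) = 70.877.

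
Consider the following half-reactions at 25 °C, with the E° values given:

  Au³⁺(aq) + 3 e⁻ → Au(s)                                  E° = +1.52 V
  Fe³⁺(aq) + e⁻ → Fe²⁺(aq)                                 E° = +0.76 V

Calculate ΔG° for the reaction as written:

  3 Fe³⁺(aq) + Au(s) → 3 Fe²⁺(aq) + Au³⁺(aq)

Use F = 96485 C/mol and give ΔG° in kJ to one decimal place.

+220.0 kJ

As written, Fe³⁺/Fe²⁺ is reduced (cathode) and Au³⁺/Au is oxidised (anode), so E°cell = (+0.76) − (+1.52) = -0.76 V.
Balancing electrons gives n = 3.
ΔG° = −nFE° = −(3)(96485)(-0.76) = 219,986 J = +220.0 kJ.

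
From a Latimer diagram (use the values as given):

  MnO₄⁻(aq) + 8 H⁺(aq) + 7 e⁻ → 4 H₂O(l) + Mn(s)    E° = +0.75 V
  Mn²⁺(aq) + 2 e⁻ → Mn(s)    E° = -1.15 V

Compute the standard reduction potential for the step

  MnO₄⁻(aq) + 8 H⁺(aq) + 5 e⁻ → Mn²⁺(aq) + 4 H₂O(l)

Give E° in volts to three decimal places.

+1.510 V

Sequential free energies add, so n₃E°₃ = n₁E°₁ + n₂E°₂.
With n₃ = 7, and the known step contributing 2×(-1.15) V, the unknown satisfies 5·E° = 7×(+0.75) − 2×(-1.15) = +7.550.
E° = +7.550 / 5 = +1.510 V.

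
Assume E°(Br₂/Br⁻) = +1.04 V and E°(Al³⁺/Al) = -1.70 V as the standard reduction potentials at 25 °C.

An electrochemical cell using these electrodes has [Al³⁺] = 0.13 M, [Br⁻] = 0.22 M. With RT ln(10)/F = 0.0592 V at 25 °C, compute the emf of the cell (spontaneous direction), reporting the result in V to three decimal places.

+2.796 V

Br₂/Br⁻ is the cathode (higher E°), Al³⁺/Al the anode: E°cell = +1.04 − (-1.70) = +2.74 V, n = 6.
Overall: 3 Br₂(l) + 2 Al(s) → 6 Br⁻(aq) + 2 Al³⁺(aq)
Q = [Br⁻]^6·[Al³⁺]^2; log Q = -5.718.
E = E° − (0.0592/n) log Q = +2.74 − (0.0592/6)(-5.718) = +2.796 V.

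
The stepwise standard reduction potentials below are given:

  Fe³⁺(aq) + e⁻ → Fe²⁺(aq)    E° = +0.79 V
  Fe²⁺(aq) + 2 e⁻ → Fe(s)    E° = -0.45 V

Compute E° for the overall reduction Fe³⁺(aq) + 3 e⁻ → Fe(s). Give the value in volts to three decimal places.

-0.037 V

Since ΔG° = −nFE° is additive over sequential reductions, n₃E°₃ = n₁E°₁ + n₂E°₂.
E°₃ = (1×+0.79 + 2×-0.45) / 3 = (-0.110) / 3 = -0.037 V.
Simply averaging or adding the two E° values would be wrong; the electron-weighted sum is required.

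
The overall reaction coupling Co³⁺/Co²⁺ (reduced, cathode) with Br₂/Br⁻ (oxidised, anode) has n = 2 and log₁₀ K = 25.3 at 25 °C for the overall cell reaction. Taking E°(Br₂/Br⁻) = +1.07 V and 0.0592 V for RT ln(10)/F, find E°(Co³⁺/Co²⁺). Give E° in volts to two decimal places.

E°cell = (0.0592/n)·log K = (0.0592/2)(25.3) = +0.749 V.
Since Co³⁺/Co²⁺ is the cathode and Br₂/Br⁻ the anode, E°cell = E°(Co³⁺/Co²⁺) − E°(Br₂/Br⁻).
So E°(Co³⁺/Co²⁺) = E°cell + E°(Br₂/Br⁻) = +0.749 + (+1.07) = +1.82 V.

+1.82 V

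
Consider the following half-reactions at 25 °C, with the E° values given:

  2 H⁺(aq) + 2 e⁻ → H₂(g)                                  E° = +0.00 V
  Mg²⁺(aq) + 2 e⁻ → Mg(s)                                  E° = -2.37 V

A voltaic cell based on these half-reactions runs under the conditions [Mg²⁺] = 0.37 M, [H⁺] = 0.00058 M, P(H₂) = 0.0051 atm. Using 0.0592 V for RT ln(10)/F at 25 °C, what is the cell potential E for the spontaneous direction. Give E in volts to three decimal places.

+2.259 V

H⁺/H₂ is the cathode (higher E°), Mg²⁺/Mg the anode: E°cell = +0.00 − (-2.37) = +2.37 V, n = 2.
Overall: 2 H⁺(aq) + Mg(s) → H₂(g) + Mg²⁺(aq)
Q = P(H₂)·[Mg²⁺] / ([H⁺]^2); log Q = 3.749.
E = E° − (0.0592/n) log Q = +2.37 − (0.0592/2)(3.749) = +2.259 V.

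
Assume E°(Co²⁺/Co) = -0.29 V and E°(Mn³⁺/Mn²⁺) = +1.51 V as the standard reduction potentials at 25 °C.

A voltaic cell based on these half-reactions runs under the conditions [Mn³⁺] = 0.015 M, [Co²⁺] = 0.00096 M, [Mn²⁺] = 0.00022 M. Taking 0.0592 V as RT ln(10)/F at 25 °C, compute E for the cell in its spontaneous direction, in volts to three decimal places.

+1.998 V

Mn³⁺/Mn²⁺ is the cathode (higher E°), Co²⁺/Co the anode: E°cell = +1.51 − (-0.29) = +1.80 V, n = 2.
Overall: 2 Mn³⁺(aq) + Co(s) → 2 Mn²⁺(aq) + Co²⁺(aq)
Q = [Mn²⁺]^2·[Co²⁺] / ([Mn³⁺]^2); log Q = -6.685.
E = E° − (0.0592/n) log Q = +1.80 − (0.0592/2)(-6.685) = +1.998 V.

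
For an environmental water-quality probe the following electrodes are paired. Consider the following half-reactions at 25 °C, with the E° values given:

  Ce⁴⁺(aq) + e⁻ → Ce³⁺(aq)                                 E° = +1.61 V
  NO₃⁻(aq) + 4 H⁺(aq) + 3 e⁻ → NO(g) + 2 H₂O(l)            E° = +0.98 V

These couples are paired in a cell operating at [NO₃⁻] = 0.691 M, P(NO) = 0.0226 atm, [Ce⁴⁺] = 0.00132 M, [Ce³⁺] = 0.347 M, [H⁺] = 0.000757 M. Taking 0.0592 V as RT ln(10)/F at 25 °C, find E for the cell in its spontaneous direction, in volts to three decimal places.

+0.704 V

Ce⁴⁺/Ce³⁺ is the cathode (higher E°), NO₃⁻/NO the anode: E°cell = +1.61 − (+0.98) = +0.63 V, n = 3.
Overall: 3 Ce⁴⁺(aq) + NO(g) + 2 H₂O(l) → 3 Ce³⁺(aq) + NO₃⁻(aq) + 4 H⁺(aq)
Q = [Ce³⁺]^3·[NO₃⁻]·[H⁺]^4 / ([Ce⁴⁺]^3·P(NO)); log Q = -3.739.
E = E° − (0.0592/n) log Q = +0.63 − (0.0592/3)(-3.739) = +0.704 V.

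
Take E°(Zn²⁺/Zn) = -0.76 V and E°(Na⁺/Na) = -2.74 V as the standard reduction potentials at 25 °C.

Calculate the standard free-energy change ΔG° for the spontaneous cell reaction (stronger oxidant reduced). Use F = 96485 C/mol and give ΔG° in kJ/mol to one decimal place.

-382.1 kJ/mol

Zn²⁺/Zn (E° = -0.76 V) is the cathode; Na⁺/Na (E° = -2.74 V) is the anode, so E°cell = +1.98 V.
Balancing electrons gives n = 2 (lcm of 2 and 1).
ΔG° = −nFE° = −(2)(96485)(+1.98) = -382,081 J = -382.1 kJ/mol.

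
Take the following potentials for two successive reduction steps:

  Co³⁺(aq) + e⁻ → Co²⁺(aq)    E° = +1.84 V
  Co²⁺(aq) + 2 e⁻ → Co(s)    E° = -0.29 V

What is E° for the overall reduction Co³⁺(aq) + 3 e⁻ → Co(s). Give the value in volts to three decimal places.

+0.420 V

Since ΔG° = −nFE° is additive over sequential reductions, n₃E°₃ = n₁E°₁ + n₂E°₂.
E°₃ = (1×+1.84 + 2×-0.29) / 3 = (+1.260) / 3 = +0.420 V.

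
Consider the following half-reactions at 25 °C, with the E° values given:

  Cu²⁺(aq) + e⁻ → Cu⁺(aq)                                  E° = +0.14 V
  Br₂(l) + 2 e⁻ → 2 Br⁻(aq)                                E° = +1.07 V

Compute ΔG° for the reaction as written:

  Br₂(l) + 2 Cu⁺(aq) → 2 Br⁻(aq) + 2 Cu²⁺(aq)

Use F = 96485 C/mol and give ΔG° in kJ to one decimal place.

-179.5 kJ

As written, Br₂/Br⁻ is reduced (cathode) and Cu²⁺/Cu⁺ is oxidised (anode), so E°cell = (+1.07) − (+0.14) = +0.93 V.
Balancing electrons gives n = 2.
ΔG° = −nFE° = −(2)(96485)(+0.93) = -179,462 J = -179.5 kJ.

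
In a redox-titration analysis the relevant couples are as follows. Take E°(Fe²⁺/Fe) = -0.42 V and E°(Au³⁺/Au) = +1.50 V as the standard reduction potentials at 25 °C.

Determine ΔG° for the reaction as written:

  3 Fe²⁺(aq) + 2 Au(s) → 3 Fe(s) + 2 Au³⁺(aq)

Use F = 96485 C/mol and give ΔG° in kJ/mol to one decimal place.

+1111.5 kJ/mol

As written, Fe²⁺/Fe is reduced (cathode) and Au³⁺/Au is oxidised (anode), so E°cell = (-0.42) − (+1.50) = -1.92 V.
Balancing electrons gives n = 6.
ΔG° = −nFE° = −(6)(96485)(-1.92) = 1,111,507 J = +1111.5 kJ/mol.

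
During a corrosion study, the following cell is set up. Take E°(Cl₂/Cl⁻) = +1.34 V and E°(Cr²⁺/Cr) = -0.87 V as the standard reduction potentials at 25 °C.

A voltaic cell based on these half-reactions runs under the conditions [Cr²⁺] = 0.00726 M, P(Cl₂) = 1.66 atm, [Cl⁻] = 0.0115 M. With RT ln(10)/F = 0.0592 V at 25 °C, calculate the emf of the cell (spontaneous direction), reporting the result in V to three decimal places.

Cl₂/Cl⁻ is the cathode (higher E°), Cr²⁺/Cr the anode: E°cell = +1.34 − (-0.87) = +2.21 V, n = 2.
Overall: Cl₂(g) + Cr(s) → 2 Cl⁻(aq) + Cr²⁺(aq)
Q = [Cl⁻]^2·[Cr²⁺] / (P(Cl₂)); log Q = -6.238.
E = E° − (0.0592/n) log Q = +2.21 − (0.0592/2)(-6.238) = +2.395 V.

+2.395 V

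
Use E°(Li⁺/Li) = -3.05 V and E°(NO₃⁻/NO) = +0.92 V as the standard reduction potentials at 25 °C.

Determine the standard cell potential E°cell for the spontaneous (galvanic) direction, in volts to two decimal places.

+3.97 V

The NO₃⁻/NO couple has the higher reduction potential, so it is the cathode; Li⁺/Li is oxidised at the anode.
E°cell = E°(cathode) − E°(anode) = (+0.92) − (-3.05) = +3.97 V.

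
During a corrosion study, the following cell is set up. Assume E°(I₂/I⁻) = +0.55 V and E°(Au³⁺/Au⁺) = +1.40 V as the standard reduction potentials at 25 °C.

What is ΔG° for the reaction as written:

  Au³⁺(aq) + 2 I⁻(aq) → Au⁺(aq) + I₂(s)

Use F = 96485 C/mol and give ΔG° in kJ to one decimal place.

-164.0 kJ

As written, Au³⁺/Au⁺ is reduced (cathode) and I₂/I⁻ is oxidised (anode), so E°cell = (+1.40) − (+0.55) = +0.85 V.
Balancing electrons gives n = 2.
ΔG° = −nFE° = −(2)(96485)(+0.85) = -164,024 J = -164.0 kJ.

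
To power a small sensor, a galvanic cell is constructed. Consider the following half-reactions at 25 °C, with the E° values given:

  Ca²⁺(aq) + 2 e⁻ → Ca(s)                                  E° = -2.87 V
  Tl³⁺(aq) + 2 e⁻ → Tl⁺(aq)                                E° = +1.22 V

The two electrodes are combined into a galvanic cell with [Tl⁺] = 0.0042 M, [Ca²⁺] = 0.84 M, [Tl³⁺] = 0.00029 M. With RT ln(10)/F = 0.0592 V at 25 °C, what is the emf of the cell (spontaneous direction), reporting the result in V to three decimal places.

+4.058 V

Tl³⁺/Tl⁺ is the cathode (higher E°), Ca²⁺/Ca the anode: E°cell = +1.22 − (-2.87) = +4.09 V, n = 2.
Overall: Tl³⁺(aq) + Ca(s) → Tl⁺(aq) + Ca²⁺(aq)
Q = [Tl⁺]·[Ca²⁺] / ([Tl³⁺]); log Q = 1.085.
E = E° − (0.0592/n) log Q = +4.09 − (0.0592/2)(1.085) = +4.058 V.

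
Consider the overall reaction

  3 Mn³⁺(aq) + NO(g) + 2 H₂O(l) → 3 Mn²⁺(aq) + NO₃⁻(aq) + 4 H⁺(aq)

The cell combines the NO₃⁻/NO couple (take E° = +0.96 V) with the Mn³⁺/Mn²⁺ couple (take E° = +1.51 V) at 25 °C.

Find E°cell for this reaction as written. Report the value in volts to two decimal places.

The Mn³⁺/Mn²⁺ couple has the higher reduction potential, so it is the cathode; NO₃⁻/NO is oxidised at the anode.
E°cell = E°(cathode) − E°(anode) = (+1.51) − (+0.96) = +0.55 V.
Since E°cell > 0, the reaction is spontaneous under standard conditions.

+0.55 V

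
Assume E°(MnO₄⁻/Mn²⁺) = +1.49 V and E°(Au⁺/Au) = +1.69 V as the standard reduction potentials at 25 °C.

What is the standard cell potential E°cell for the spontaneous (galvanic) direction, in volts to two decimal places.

The Au⁺/Au couple has the higher reduction potential, so it is the cathode; MnO₄⁻/Mn²⁺ is oxidised at the anode.
E°cell = E°(cathode) − E°(anode) = (+1.69) − (+1.49) = +0.20 V.

+0.20 V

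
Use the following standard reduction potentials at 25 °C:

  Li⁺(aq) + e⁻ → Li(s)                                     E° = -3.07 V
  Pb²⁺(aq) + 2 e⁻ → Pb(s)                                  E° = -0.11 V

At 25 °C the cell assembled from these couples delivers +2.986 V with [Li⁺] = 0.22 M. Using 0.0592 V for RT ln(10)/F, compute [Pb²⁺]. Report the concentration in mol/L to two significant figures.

0.37 M

Pb²⁺/Pb is the cathode, Li⁺/Li the anode: E°cell = +2.96 V, n = 2.
Overall reaction: Pb²⁺(aq) + 2 Li(s) → Pb(s) + 2 Li⁺(aq); Q = [Li⁺]^2/[Pb²⁺]^1.
From E = E° − (0.0592/n) log Q: log Q = (E° − E)·n/0.0592 = (+2.96 − (+2.986))·2/0.0592 = -0.8784.
So 1·log[Pb²⁺] = 2·log(0.22) − log Q = -1.3152 − (-0.8784) = -0.4368; [Pb²⁺] = 10^(-0.4368) ≈ 0.37 M.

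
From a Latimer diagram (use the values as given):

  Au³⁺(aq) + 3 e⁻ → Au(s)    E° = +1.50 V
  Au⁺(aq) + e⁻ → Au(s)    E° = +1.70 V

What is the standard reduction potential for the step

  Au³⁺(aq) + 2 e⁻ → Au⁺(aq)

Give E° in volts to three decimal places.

Sequential free energies add, so n₃E°₃ = n₁E°₁ + n₂E°₂.
With n₃ = 3, and the known step contributing 1×(+1.70) V, the unknown satisfies 2·E° = 3×(+1.50) − 1×(+1.70) = +2.800.
E° = +2.800 / 2 = +1.400 V.

+1.400 V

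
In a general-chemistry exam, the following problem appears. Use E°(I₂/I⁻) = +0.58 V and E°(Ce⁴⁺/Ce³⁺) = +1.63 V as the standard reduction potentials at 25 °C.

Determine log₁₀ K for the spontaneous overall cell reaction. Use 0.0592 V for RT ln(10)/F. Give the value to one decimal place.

Cathode: Ce⁴⁺/Ce³⁺; anode: I₂/I⁻. E°cell = +1.05 V, n = 2.
log K = nE°cell / 0.0592 = (2)(+1.05) / 0.0592 = 35.5.

35.5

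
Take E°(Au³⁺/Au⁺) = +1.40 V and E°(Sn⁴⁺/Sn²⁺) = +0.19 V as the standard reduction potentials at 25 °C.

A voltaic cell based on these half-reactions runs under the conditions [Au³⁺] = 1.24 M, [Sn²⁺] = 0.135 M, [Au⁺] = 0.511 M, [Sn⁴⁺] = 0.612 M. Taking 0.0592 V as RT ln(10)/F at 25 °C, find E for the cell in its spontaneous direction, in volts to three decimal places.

+1.202 V

Au³⁺/Au⁺ is the cathode (higher E°), Sn⁴⁺/Sn²⁺ the anode: E°cell = +1.40 − (+0.19) = +1.21 V, n = 2.
Overall: Au³⁺(aq) + Sn²⁺(aq) → Au⁺(aq) + Sn⁴⁺(aq)
Q = [Au⁺]·[Sn⁴⁺] / ([Au³⁺]·[Sn²⁺]); log Q = 0.271.
E = E° − (0.0592/n) log Q = +1.21 − (0.0592/2)(0.271) = +1.202 V.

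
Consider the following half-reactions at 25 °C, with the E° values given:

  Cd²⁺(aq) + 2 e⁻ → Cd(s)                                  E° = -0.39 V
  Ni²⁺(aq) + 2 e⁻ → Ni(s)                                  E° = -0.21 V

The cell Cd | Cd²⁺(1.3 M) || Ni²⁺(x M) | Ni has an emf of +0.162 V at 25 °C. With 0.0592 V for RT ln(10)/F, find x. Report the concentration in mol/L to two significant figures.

Ni²⁺/Ni is the cathode, Cd²⁺/Cd the anode: E°cell = +0.18 V, n = 2.
Overall reaction: Ni²⁺(aq) + Cd(s) → Ni(s) + Cd²⁺(aq); Q = [Cd²⁺]^1/[Ni²⁺]^1.
From E = E° − (0.0592/n) log Q: log Q = (E° − E)·n/0.0592 = (+0.18 − (+0.162))·2/0.0592 = 0.6081.
So 1·log[Ni²⁺] = 1·log(1.3) − log Q = 0.1139 − (0.6081) = -0.4942; [Ni²⁺] = 10^(-0.4942) ≈ 0.32 M.

0.32 M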